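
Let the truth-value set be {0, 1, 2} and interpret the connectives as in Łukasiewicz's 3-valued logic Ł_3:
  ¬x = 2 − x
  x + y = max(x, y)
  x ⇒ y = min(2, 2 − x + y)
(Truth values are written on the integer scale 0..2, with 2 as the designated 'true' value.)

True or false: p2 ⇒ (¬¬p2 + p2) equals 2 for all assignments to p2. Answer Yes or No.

Yes

p2 = 0 ↦ 2
p2 = 1 ↦ 2
p2 = 2 ↦ 2
Every assignment gives a value ≥ 2.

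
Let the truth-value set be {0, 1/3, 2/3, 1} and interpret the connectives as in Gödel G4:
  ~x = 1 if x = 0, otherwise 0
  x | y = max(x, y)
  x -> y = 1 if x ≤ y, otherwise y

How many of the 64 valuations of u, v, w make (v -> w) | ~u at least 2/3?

value 1: 46 assignments (counts)
value 2/3: 3 assignments (counts)
value 1/3: 6 assignments
value 0: 9 assignments
So 49 of the 64 assignments meet the threshold.

49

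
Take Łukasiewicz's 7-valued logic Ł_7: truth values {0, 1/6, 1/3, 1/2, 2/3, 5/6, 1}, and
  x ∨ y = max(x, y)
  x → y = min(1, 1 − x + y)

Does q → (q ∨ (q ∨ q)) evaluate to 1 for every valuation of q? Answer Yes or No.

Yes

q = 0 ↦ 1
q = 1/6 ↦ 1
q = 1/3 ↦ 1
q = 1/2 ↦ 1
q = 2/3 ↦ 1
q = 5/6 ↦ 1
q = 1 ↦ 1
Every assignment gives a value ≥ 1.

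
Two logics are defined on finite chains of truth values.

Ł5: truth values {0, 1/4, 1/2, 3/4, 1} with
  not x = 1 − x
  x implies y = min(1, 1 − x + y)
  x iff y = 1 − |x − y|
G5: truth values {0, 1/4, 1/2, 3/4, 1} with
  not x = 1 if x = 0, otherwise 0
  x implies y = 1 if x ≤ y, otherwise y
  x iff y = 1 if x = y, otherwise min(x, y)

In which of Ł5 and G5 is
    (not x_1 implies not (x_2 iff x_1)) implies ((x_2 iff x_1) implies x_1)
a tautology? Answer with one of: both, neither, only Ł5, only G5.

only Ł5

In Ł5: every assignment gives 1 — tautology.
In G5: at x_1 = 1/4, x_2 = 1/4 the value is 1/4 — not a tautology.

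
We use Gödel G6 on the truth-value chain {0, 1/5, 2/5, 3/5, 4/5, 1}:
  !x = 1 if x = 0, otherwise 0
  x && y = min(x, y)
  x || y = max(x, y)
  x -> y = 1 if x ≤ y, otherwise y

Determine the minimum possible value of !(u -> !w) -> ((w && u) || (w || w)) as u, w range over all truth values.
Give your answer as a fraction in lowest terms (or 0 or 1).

1/5

Take u = 1/5, w = 1/5:
!w = !1/5 = 0
u -> !w = 1/5 -> 0 = 0
!(u -> !w) = !0 = 1
w && u = 1/5 && 1/5 = 1/5
w || w = 1/5 || 1/5 = 1/5
(w && u) || (w || w) = 1/5 || 1/5 = 1/5
!(u -> !w) -> ((w && u) || (w || w)) = 1 -> 1/5 = 1/5
No assignment yields a value below 1/5, so this is the minimum.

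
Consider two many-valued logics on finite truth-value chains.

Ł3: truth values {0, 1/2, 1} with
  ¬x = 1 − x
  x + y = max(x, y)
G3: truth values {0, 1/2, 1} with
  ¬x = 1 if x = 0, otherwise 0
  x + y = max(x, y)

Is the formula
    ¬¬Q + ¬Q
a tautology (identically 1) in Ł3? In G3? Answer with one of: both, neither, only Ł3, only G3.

only G3

In Ł3: at Q = 1/2 the value is 1/2 — not a tautology.
In G3: every assignment gives 1 — tautology.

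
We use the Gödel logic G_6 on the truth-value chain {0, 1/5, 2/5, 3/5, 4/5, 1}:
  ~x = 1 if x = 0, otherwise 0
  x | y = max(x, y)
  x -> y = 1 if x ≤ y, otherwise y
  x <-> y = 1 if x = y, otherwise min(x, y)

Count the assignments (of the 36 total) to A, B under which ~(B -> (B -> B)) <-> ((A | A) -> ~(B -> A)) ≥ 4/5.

value 1: 30 assignments (counts)
value 0: 6 assignments
So 30 of the 36 assignments meet the threshold.

30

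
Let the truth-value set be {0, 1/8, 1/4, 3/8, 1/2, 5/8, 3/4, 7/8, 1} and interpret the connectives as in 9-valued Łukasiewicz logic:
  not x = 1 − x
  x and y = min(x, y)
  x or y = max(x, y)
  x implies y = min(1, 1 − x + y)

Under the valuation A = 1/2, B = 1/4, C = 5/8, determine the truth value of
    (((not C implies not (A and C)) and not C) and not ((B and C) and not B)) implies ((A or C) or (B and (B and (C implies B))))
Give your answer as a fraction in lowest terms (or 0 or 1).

not C = not 5/8 = 3/8
A and C = 1/2 and 5/8 = 1/2
not (A and C) = not 1/2 = 1/2
not C implies not (A and C) = 3/8 implies 1/2 = 1
not C = not 5/8 = 3/8
(not C implies not (A and C)) and not C = 1 and 3/8 = 3/8
B and C = 1/4 and 5/8 = 1/4
not B = not 1/4 = 3/4
(B and C) and not B = 1/4 and 3/4 = 1/4
not ((B and C) and not B) = not 1/4 = 3/4
((not C implies not (A and C)) and not C) and not ((B and C) and not B) = 3/8 and 3/4 = 3/8
A or C = 1/2 or 5/8 = 5/8
C implies B = 5/8 implies 1/4 = 5/8
B and (C implies B) = 1/4 and 5/8 = 1/4
B and (B and (C implies B)) = 1/4 and 1/4 = 1/4
(A or C) or (B and (B and (C implies B))) = 5/8 or 1/4 = 5/8
(((not C implies not (A and C)) and not C) and not ((B and C) and not B)) implies ((A or C) or (B and (B and (C implies B)))) = 3/8 implies 5/8 = 1

1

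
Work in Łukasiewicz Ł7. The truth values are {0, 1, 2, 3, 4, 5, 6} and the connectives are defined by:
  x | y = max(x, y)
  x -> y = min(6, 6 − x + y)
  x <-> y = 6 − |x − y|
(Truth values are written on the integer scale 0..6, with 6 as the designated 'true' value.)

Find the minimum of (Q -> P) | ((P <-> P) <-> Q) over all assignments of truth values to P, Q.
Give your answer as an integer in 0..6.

3

Take P = 0, Q = 3:
Q -> P = 3 -> 0 = 3
P <-> P = 0 <-> 0 = 6
(P <-> P) <-> Q = 6 <-> 3 = 3
(Q -> P) | ((P <-> P) <-> Q) = 3 | 3 = 3
No assignment yields a value below 3, so this is the minimum.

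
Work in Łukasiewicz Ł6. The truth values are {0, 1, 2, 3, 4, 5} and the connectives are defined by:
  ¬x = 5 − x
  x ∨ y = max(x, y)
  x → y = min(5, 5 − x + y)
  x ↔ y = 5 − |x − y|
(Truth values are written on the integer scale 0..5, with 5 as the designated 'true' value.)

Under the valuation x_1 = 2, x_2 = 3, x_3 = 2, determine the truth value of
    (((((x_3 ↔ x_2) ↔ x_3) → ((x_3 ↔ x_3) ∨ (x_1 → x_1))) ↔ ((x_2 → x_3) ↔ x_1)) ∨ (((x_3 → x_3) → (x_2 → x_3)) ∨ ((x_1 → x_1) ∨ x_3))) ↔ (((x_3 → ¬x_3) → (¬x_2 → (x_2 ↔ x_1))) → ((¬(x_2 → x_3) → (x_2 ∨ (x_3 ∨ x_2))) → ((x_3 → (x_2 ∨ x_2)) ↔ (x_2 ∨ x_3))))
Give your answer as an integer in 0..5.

3

x_3 ↔ x_2 = 2 ↔ 3 = 4
(x_3 ↔ x_2) ↔ x_3 = 4 ↔ 2 = 3
x_3 ↔ x_3 = 2 ↔ 2 = 5
x_1 → x_1 = 2 → 2 = 5
(x_3 ↔ x_3) ∨ (x_1 → x_1) = 5 ∨ 5 = 5
((x_3 ↔ x_2) ↔ x_3) → ((x_3 ↔ x_3) ∨ (x_1 → x_1)) = 3 → 5 = 5
x_2 → x_3 = 3 → 2 = 4
(x_2 → x_3) ↔ x_1 = 4 ↔ 2 = 3
(((x_3 ↔ x_2) ↔ x_3) → ((x_3 ↔ x_3) ∨ (x_1 → x_1))) ↔ ((x_2 → x_3) ↔ x_1) = 5 ↔ 3 = 3
x_3 → x_3 = 2 → 2 = 5
x_2 → x_3 = 3 → 2 = 4
(x_3 → x_3) → (x_2 → x_3) = 5 → 4 = 4
x_1 → x_1 = 2 → 2 = 5
(x_1 → x_1) ∨ x_3 = 5 ∨ 2 = 5
((x_3 → x_3) → (x_2 → x_3)) ∨ ((x_1 → x_1) ∨ x_3) = 4 ∨ 5 = 5
((((x_3 ↔ x_2) ↔ x_3) → ((x_3 ↔ x_3) ∨ (x_1 → x_1))) ↔ ((x_2 → x_3) ↔ x_1)) ∨ (((x_3 → x_3) → (x_2 → x_3)) ∨ ((x_1 → x_1) ∨ x_3)) = 3 ∨ 5 = 5
¬x_3 = ¬2 = 3
x_3 → ¬x_3 = 2 → 3 = 5
¬x_2 = ¬3 = 2
x_2 ↔ x_1 = 3 ↔ 2 = 4
¬x_2 → (x_2 ↔ x_1) = 2 → 4 = 5
(x_3 → ¬x_3) → (¬x_2 → (x_2 ↔ x_1)) = 5 → 5 = 5
x_2 → x_3 = 3 → 2 = 4
¬(x_2 → x_3) = ¬4 = 1
x_3 ∨ x_2 = 2 ∨ 3 = 3
x_2 ∨ (x_3 ∨ x_2) = 3 ∨ 3 = 3
¬(x_2 → x_3) → (x_2 ∨ (x_3 ∨ x_2)) = 1 → 3 = 5
x_2 ∨ x_2 = 3 ∨ 3 = 3
x_3 → (x_2 ∨ x_2) = 2 → 3 = 5
x_2 ∨ x_3 = 3 ∨ 2 = 3
(x_3 → (x_2 ∨ x_2)) ↔ (x_2 ∨ x_3) = 5 ↔ 3 = 3
(¬(x_2 → x_3) → (x_2 ∨ (x_3 ∨ x_2))) → ((x_3 → (x_2 ∨ x_2)) ↔ (x_2 ∨ x_3)) = 5 → 3 = 3
((x_3 → ¬x_3) → (¬x_2 → (x_2 ↔ x_1))) → ((¬(x_2 → x_3) → (x_2 ∨ (x_3 ∨ x_2))) → ((x_3 → (x_2 ∨ x_2)) ↔ (x_2 ∨ x_3))) = 5 → 3 = 3
(((((x_3 ↔ x_2) ↔ x_3) → ((x_3 ↔ x_3) ∨ (x_1 → x_1))) ↔ ((x_2 → x_3) ↔ x_1)) ∨ (((x_3 → x_3) → (x_2 → x_3)) ∨ ((x_1 → x_1) ∨ x_3))) ↔ (((x_3 → ¬x_3) → (¬x_2 → (x_2 ↔ x_1))) → ((¬(x_2 → x_3) → (x_2 ∨ (x_3 ∨ x_2))) → ((x_3 → (x_2 ∨ x_2)) ↔ (x_2 ∨ x_3)))) = 5 ↔ 3 = 3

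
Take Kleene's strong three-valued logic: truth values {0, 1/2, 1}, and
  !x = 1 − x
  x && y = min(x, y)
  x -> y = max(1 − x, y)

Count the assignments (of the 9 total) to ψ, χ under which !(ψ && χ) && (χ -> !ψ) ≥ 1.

ψ = 0, χ = 0 ↦ 1  ≥
ψ = 0, χ = 1/2 ↦ 1  ≥
ψ = 0, χ = 1 ↦ 1  ≥
ψ = 1/2, χ = 0 ↦ 1  ≥
ψ = 1/2, χ = 1/2 ↦ 1/2  <
ψ = 1/2, χ = 1 ↦ 1/2  <
ψ = 1, χ = 0 ↦ 1  ≥
ψ = 1, χ = 1/2 ↦ 1/2  <
ψ = 1, χ = 1 ↦ 0  <
So 5 of the 9 assignments meet the threshold.

5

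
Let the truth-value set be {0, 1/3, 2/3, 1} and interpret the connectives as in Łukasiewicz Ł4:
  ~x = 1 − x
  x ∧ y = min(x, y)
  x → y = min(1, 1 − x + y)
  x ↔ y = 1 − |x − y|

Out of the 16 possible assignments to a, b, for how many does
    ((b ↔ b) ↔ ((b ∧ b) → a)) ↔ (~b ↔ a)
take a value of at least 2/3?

11

a = 0, b = 0 ↦ 0  <
a = 0, b = 1/3 ↦ 2/3  ≥
a = 0, b = 2/3 ↦ 2/3  ≥
a = 0, b = 1 ↦ 0  <
a = 1/3, b = 0 ↦ 1/3  <
a = 1/3, b = 1/3 ↦ 2/3  ≥
a = 1/3, b = 2/3 ↦ 2/3  ≥
a = 1/3, b = 1 ↦ 2/3  ≥
a = 2/3, b = 0 ↦ 2/3  ≥
a = 2/3, b = 1/3 ↦ 1  ≥
a = 2/3, b = 2/3 ↦ 2/3  ≥
a = 2/3, b = 1 ↦ 2/3  ≥
a = 1, b = 0 ↦ 1  ≥
a = 1, b = 1/3 ↦ 2/3  ≥
a = 1, b = 2/3 ↦ 1/3  <
a = 1, b = 1 ↦ 0  <
So 11 of the 16 assignments meet the threshold.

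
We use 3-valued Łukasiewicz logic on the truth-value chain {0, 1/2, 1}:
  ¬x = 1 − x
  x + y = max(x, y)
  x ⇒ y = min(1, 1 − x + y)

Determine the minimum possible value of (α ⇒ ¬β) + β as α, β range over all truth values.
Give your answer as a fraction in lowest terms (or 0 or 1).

Take α = 1, β = 1/2:
¬β = ¬1/2 = 1/2
α ⇒ ¬β = 1 ⇒ 1/2 = 1/2
(α ⇒ ¬β) + β = 1/2 + 1/2 = 1/2
No assignment yields a value below 1/2, so this is the minimum.

1/2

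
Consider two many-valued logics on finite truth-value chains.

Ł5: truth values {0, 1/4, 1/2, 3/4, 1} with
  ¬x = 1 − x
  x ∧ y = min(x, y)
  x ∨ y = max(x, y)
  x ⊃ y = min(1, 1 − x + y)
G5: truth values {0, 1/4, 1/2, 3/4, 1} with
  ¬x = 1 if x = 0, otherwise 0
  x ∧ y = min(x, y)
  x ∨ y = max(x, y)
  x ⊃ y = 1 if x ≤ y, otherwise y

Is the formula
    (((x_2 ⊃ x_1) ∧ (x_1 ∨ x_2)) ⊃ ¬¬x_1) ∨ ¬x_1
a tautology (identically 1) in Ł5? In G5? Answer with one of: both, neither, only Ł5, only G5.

In Ł5: at x_1 = 1/4, x_2 = 1/2 the value is 3/4 — not a tautology.
In G5: every assignment gives 1 — tautology.

only G5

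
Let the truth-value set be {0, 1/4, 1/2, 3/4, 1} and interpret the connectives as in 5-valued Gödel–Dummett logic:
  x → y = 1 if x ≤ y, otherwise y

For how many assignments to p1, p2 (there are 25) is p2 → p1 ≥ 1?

15

value 1: 15 assignments (counts)
value 3/4: 1 assignment
value 1/2: 2 assignments
value 1/4: 3 assignments
value 0: 4 assignments
So 15 of the 25 assignments meet the threshold.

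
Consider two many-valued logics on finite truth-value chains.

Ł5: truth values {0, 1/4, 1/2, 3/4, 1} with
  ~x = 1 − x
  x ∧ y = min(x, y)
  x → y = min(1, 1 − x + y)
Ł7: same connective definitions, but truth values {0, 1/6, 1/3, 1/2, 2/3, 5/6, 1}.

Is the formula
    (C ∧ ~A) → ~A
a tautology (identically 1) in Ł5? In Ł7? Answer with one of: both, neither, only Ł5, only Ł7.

In Ł5: every assignment gives 1 — tautology.
In Ł7: every assignment gives 1 — tautology.

both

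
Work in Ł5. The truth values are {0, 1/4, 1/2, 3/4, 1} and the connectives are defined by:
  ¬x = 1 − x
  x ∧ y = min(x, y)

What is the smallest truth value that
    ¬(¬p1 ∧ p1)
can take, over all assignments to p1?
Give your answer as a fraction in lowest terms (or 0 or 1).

Take p1 = 1/2:
¬p1 = ¬1/2 = 1/2
¬p1 ∧ p1 = 1/2 ∧ 1/2 = 1/2
¬(¬p1 ∧ p1) = ¬1/2 = 1/2
No assignment yields a value below 1/2, so this is the minimum.

1/2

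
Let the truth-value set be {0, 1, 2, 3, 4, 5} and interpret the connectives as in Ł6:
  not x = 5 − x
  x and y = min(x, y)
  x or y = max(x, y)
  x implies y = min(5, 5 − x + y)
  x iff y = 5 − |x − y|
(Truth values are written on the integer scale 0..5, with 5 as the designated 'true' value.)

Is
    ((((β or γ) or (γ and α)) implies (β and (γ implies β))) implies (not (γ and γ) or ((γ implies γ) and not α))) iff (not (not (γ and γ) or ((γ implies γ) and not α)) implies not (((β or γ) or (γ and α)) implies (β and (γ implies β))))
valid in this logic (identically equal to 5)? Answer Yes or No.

Yes

At α = 5, β = 4, γ = 1, for instance:
β or γ = 4 or 1 = 4
γ and α = 1 and 5 = 1
(β or γ) or (γ and α) = 4 or 1 = 4
γ implies β = 1 implies 4 = 5
β and (γ implies β) = 4 and 5 = 4
((β or γ) or (γ and α)) implies (β and (γ implies β)) = 4 implies 4 = 5
γ and γ = 1 and 1 = 1
not (γ and γ) = not 1 = 4
γ implies γ = 1 implies 1 = 5
not α = not 5 = 0
(γ implies γ) and not α = 5 and 0 = 0
not (γ and γ) or ((γ implies γ) and not α) = 4 or 0 = 4
(((β or γ) or (γ and α)) implies (β and (γ implies β))) implies (not (γ and γ) or ((γ implies γ) and not α)) = 5 implies 4 = 4
not (not (γ and γ) or ((γ implies γ) and not α)) = not 4 = 1
not (((β or γ) or (γ and α)) implies (β and (γ implies β))) = not 5 = 0
not (not (γ and γ) or ((γ implies γ) and not α)) implies not (((β or γ) or (γ and α)) implies (β and (γ implies β))) = 1 implies 0 = 4
((((β or γ) or (γ and α)) implies (β and (γ implies β))) implies (not (γ and γ) or ((γ implies γ) and not α))) iff (not (not (γ and γ) or ((γ implies γ) and not α)) implies not (((β or γ) or (γ and α)) implies (β and (γ implies β)))) = 4 iff 4 = 5
and checking the remaining 215 assignments likewise gives ≥ 5 in every case.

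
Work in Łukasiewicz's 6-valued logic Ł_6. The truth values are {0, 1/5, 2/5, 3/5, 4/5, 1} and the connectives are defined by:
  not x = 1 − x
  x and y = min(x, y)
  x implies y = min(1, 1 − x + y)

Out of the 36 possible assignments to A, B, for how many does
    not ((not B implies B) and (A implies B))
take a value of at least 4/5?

value 1: 6 assignments (counts)
value 4/5: 1 assignment (counts)
value 3/5: 6 assignments
value 2/5: 2 assignments
value 1/5: 6 assignments
value 0: 15 assignments
So 7 of the 36 assignments meet the threshold.

7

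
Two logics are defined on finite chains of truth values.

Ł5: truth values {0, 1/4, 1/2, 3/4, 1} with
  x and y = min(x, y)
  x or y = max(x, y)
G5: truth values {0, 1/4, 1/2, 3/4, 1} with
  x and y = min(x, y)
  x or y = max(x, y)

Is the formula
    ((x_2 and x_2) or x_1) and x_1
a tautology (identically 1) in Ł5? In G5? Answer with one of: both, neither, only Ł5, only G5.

neither

In Ł5: at x_1 = 0, x_2 = 0 the value is 0 — not a tautology.
In G5: at x_1 = 0, x_2 = 0 the value is 0 — not a tautology.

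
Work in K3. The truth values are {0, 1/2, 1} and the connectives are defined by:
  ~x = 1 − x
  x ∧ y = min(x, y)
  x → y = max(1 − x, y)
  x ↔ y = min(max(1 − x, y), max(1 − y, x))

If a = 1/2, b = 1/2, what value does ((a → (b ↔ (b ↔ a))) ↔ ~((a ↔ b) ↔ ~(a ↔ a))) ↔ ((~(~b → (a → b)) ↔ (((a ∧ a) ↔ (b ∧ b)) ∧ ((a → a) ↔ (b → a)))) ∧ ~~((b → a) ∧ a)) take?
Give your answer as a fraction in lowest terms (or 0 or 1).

b ↔ a = 1/2 ↔ 1/2 = 1/2
b ↔ (b ↔ a) = 1/2 ↔ 1/2 = 1/2
a → (b ↔ (b ↔ a)) = 1/2 → 1/2 = 1/2
a ↔ b = 1/2 ↔ 1/2 = 1/2
a ↔ a = 1/2 ↔ 1/2 = 1/2
~(a ↔ a) = ~1/2 = 1/2
(a ↔ b) ↔ ~(a ↔ a) = 1/2 ↔ 1/2 = 1/2
~((a ↔ b) ↔ ~(a ↔ a)) = ~1/2 = 1/2
(a → (b ↔ (b ↔ a))) ↔ ~((a ↔ b) ↔ ~(a ↔ a)) = 1/2 ↔ 1/2 = 1/2
~b = ~1/2 = 1/2
a → b = 1/2 → 1/2 = 1/2
~b → (a → b) = 1/2 → 1/2 = 1/2
~(~b → (a → b)) = ~1/2 = 1/2
a ∧ a = 1/2 ∧ 1/2 = 1/2
b ∧ b = 1/2 ∧ 1/2 = 1/2
(a ∧ a) ↔ (b ∧ b) = 1/2 ↔ 1/2 = 1/2
a → a = 1/2 → 1/2 = 1/2
b → a = 1/2 → 1/2 = 1/2
(a → a) ↔ (b → a) = 1/2 ↔ 1/2 = 1/2
((a ∧ a) ↔ (b ∧ b)) ∧ ((a → a) ↔ (b → a)) = 1/2 ∧ 1/2 = 1/2
~(~b → (a → b)) ↔ (((a ∧ a) ↔ (b ∧ b)) ∧ ((a → a) ↔ (b → a))) = 1/2 ↔ 1/2 = 1/2
b → a = 1/2 → 1/2 = 1/2
(b → a) ∧ a = 1/2 ∧ 1/2 = 1/2
~((b → a) ∧ a) = ~1/2 = 1/2
~~((b → a) ∧ a) = ~1/2 = 1/2
(~(~b → (a → b)) ↔ (((a ∧ a) ↔ (b ∧ b)) ∧ ((a → a) ↔ (b → a)))) ∧ ~~((b → a) ∧ a) = 1/2 ∧ 1/2 = 1/2
((a → (b ↔ (b ↔ a))) ↔ ~((a ↔ b) ↔ ~(a ↔ a))) ↔ ((~(~b → (a → b)) ↔ (((a ∧ a) ↔ (b ∧ b)) ∧ ((a → a) ↔ (b → a)))) ∧ ~~((b → a) ∧ a)) = 1/2 ↔ 1/2 = 1/2

1/2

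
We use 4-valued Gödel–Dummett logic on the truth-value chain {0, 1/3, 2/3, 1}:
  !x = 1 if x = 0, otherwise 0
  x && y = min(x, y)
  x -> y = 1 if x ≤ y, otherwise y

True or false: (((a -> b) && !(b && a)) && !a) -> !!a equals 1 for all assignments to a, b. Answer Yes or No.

No

Counterexample: take a = 0, b = 0.
a -> b = 0 -> 0 = 1
b && a = 0 && 0 = 0
!(b && a) = !0 = 1
(a -> b) && !(b && a) = 1 && 1 = 1
!a = !0 = 1
((a -> b) && !(b && a)) && !a = 1 && 1 = 1
!a = !0 = 1
!!a = !1 = 0
(((a -> b) && !(b && a)) && !a) -> !!a = 1 -> 0 = 0
This gives 0 ≠ 1.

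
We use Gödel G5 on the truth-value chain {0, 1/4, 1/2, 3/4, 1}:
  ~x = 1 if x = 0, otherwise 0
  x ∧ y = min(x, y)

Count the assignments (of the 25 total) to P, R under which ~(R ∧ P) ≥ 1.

9

value 1: 9 assignments (counts)
value 0: 16 assignments
So 9 of the 25 assignments meet the threshold.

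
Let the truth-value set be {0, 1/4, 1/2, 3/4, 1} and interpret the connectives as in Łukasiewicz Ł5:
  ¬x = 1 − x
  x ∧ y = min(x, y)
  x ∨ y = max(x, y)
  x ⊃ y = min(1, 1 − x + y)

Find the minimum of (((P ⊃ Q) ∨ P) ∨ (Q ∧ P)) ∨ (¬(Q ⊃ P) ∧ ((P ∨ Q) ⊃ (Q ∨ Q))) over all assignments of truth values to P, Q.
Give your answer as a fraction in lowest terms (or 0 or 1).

1/2

Take P = 1/2, Q = 0:
P ⊃ Q = 1/2 ⊃ 0 = 1/2
(P ⊃ Q) ∨ P = 1/2 ∨ 1/2 = 1/2
Q ∧ P = 0 ∧ 1/2 = 0
((P ⊃ Q) ∨ P) ∨ (Q ∧ P) = 1/2 ∨ 0 = 1/2
Q ⊃ P = 0 ⊃ 1/2 = 1
¬(Q ⊃ P) = ¬1 = 0
P ∨ Q = 1/2 ∨ 0 = 1/2
Q ∨ Q = 0 ∨ 0 = 0
(P ∨ Q) ⊃ (Q ∨ Q) = 1/2 ⊃ 0 = 1/2
¬(Q ⊃ P) ∧ ((P ∨ Q) ⊃ (Q ∨ Q)) = 0 ∧ 1/2 = 0
(((P ⊃ Q) ∨ P) ∨ (Q ∧ P)) ∨ (¬(Q ⊃ P) ∧ ((P ∨ Q) ⊃ (Q ∨ Q))) = 1/2 ∨ 0 = 1/2
No assignment yields a value below 1/2, so this is the minimum.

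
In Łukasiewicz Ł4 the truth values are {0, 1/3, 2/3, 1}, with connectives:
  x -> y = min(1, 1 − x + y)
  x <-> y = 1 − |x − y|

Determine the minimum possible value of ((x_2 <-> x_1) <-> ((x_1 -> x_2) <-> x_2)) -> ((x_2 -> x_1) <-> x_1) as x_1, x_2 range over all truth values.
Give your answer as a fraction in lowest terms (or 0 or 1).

Take x_1 = 0, x_2 = 1/3:
x_2 <-> x_1 = 1/3 <-> 0 = 2/3
x_1 -> x_2 = 0 -> 1/3 = 1
(x_1 -> x_2) <-> x_2 = 1 <-> 1/3 = 1/3
(x_2 <-> x_1) <-> ((x_1 -> x_2) <-> x_2) = 2/3 <-> 1/3 = 2/3
x_2 -> x_1 = 1/3 -> 0 = 2/3
(x_2 -> x_1) <-> x_1 = 2/3 <-> 0 = 1/3
((x_2 <-> x_1) <-> ((x_1 -> x_2) <-> x_2)) -> ((x_2 -> x_1) <-> x_1) = 2/3 -> 1/3 = 2/3
No assignment yields a value below 2/3, so this is the minimum.

2/3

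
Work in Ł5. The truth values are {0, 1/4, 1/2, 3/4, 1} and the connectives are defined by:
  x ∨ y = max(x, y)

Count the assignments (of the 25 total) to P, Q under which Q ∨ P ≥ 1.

value 1: 9 assignments (counts)
value 3/4: 7 assignments
value 1/2: 5 assignments
value 1/4: 3 assignments
value 0: 1 assignment
So 9 of the 25 assignments meet the threshold.

9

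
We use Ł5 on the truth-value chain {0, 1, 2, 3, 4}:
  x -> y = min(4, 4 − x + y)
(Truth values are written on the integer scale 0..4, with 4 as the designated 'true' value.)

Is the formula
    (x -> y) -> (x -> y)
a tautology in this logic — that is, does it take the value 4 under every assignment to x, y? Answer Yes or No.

Yes

At x = 3, y = 2, for instance:
x -> y = 3 -> 2 = 3
(x -> y) -> (x -> y) = 3 -> 3 = 4
and checking the remaining 24 assignments likewise gives ≥ 4 in every case.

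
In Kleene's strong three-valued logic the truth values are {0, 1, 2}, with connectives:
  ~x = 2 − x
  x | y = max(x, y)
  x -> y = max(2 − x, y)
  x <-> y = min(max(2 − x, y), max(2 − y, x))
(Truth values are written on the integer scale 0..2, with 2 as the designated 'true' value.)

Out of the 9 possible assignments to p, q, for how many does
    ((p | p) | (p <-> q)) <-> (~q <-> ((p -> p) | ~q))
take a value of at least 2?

3

p = 0, q = 0 ↦ 2  ≥
p = 0, q = 1 ↦ 1  <
p = 0, q = 2 ↦ 2  ≥
p = 1, q = 0 ↦ 1  <
p = 1, q = 1 ↦ 1  <
p = 1, q = 2 ↦ 1  <
p = 2, q = 0 ↦ 2  ≥
p = 2, q = 1 ↦ 1  <
p = 2, q = 2 ↦ 0  <
So 3 of the 9 assignments meet the threshold.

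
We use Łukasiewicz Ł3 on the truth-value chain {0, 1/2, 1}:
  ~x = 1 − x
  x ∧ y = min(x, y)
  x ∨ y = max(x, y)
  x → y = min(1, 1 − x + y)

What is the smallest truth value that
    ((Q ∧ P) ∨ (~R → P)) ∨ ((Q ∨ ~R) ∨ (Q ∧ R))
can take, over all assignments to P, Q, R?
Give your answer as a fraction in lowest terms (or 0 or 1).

Take P = 0, Q = 0, R = 1/2:
Q ∧ P = 0 ∧ 0 = 0
~R = ~1/2 = 1/2
~R → P = 1/2 → 0 = 1/2
(Q ∧ P) ∨ (~R → P) = 0 ∨ 1/2 = 1/2
~R = ~1/2 = 1/2
Q ∨ ~R = 0 ∨ 1/2 = 1/2
Q ∧ R = 0 ∧ 1/2 = 0
(Q ∨ ~R) ∨ (Q ∧ R) = 1/2 ∨ 0 = 1/2
((Q ∧ P) ∨ (~R → P)) ∨ ((Q ∨ ~R) ∨ (Q ∧ R)) = 1/2 ∨ 1/2 = 1/2
No assignment yields a value below 1/2, so this is the minimum.

1/2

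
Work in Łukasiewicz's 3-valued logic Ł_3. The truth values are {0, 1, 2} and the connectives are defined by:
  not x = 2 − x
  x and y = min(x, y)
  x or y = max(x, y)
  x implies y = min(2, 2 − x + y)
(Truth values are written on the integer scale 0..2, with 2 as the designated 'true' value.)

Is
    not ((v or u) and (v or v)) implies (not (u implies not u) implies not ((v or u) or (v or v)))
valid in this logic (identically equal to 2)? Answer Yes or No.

No

Counterexample: take u = 2, v = 0.
v or u = 0 or 2 = 2
v or v = 0 or 0 = 0
(v or u) and (v or v) = 2 and 0 = 0
not ((v or u) and (v or v)) = not 0 = 2
not u = not 2 = 0
u implies not u = 2 implies 0 = 0
not (u implies not u) = not 0 = 2
v or u = 0 or 2 = 2
v or v = 0 or 0 = 0
(v or u) or (v or v) = 2 or 0 = 2
not ((v or u) or (v or v)) = not 2 = 0
not (u implies not u) implies not ((v or u) or (v or v)) = 2 implies 0 = 0
not ((v or u) and (v or v)) implies (not (u implies not u) implies not ((v or u) or (v or v))) = 2 implies 0 = 0
This gives 0 ≠ 2.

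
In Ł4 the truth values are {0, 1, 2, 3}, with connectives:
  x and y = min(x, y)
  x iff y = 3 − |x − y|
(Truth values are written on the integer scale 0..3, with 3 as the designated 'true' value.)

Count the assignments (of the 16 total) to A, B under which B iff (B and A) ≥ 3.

A = 0, B = 0 ↦ 3  ≥
A = 0, B = 1 ↦ 2  <
A = 0, B = 2 ↦ 1  <
A = 0, B = 3 ↦ 0  <
A = 1, B = 0 ↦ 3  ≥
A = 1, B = 1 ↦ 3  ≥
A = 1, B = 2 ↦ 2  <
A = 1, B = 3 ↦ 1  <
A = 2, B = 0 ↦ 3  ≥
A = 2, B = 1 ↦ 3  ≥
A = 2, B = 2 ↦ 3  ≥
A = 2, B = 3 ↦ 2  <
A = 3, B = 0 ↦ 3  ≥
A = 3, B = 1 ↦ 3  ≥
A = 3, B = 2 ↦ 3  ≥
A = 3, B = 3 ↦ 3  ≥
So 10 of the 16 assignments meet the threshold.

10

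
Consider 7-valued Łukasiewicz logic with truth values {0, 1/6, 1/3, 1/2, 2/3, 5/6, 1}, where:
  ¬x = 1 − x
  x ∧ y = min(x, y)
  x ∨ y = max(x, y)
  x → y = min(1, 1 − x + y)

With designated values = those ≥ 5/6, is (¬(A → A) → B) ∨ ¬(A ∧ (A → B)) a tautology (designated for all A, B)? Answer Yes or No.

At A = 2/3, B = 1/3, for instance:
A → A = 2/3 → 2/3 = 1
¬(A → A) = ¬1 = 0
¬(A → A) → B = 0 → 1/3 = 1
A → B = 2/3 → 1/3 = 2/3
A ∧ (A → B) = 2/3 ∧ 2/3 = 2/3
¬(A ∧ (A → B)) = ¬2/3 = 1/3
(¬(A → A) → B) ∨ ¬(A ∧ (A → B)) = 1 ∨ 1/3 = 1
and checking the remaining 48 assignments likewise gives ≥ 5/6 in every case.

Yes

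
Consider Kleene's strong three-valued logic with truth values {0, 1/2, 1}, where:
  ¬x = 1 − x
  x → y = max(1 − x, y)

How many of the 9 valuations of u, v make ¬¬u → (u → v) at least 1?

5

u = 0, v = 0 ↦ 1  ≥
u = 0, v = 1/2 ↦ 1  ≥
u = 0, v = 1 ↦ 1  ≥
u = 1/2, v = 0 ↦ 1/2  <
u = 1/2, v = 1/2 ↦ 1/2  <
u = 1/2, v = 1 ↦ 1  ≥
u = 1, v = 0 ↦ 0  <
u = 1, v = 1/2 ↦ 1/2  <
u = 1, v = 1 ↦ 1  ≥
So 5 of the 9 assignments meet the threshold.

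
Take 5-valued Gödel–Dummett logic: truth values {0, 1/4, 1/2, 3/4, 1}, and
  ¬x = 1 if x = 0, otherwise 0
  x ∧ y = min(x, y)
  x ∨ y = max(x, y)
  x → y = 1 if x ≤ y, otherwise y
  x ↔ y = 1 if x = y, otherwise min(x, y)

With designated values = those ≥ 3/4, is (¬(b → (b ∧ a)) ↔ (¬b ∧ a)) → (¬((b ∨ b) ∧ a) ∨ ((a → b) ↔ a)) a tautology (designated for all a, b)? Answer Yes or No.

Counterexample: take a = 1/4, b = 1/4.
b ∧ a = 1/4 ∧ 1/4 = 1/4
b → (b ∧ a) = 1/4 → 1/4 = 1
¬(b → (b ∧ a)) = ¬1 = 0
¬b = ¬1/4 = 0
¬b ∧ a = 0 ∧ 1/4 = 0
¬(b → (b ∧ a)) ↔ (¬b ∧ a) = 0 ↔ 0 = 1
b ∨ b = 1/4 ∨ 1/4 = 1/4
(b ∨ b) ∧ a = 1/4 ∧ 1/4 = 1/4
¬((b ∨ b) ∧ a) = ¬1/4 = 0
a → b = 1/4 → 1/4 = 1
(a → b) ↔ a = 1 ↔ 1/4 = 1/4
¬((b ∨ b) ∧ a) ∨ ((a → b) ↔ a) = 0 ∨ 1/4 = 1/4
(¬(b → (b ∧ a)) ↔ (¬b ∧ a)) → (¬((b ∨ b) ∧ a) ∨ ((a → b) ↔ a)) = 1 → 1/4 = 1/4
This gives 1/4, which is below 3/4.

No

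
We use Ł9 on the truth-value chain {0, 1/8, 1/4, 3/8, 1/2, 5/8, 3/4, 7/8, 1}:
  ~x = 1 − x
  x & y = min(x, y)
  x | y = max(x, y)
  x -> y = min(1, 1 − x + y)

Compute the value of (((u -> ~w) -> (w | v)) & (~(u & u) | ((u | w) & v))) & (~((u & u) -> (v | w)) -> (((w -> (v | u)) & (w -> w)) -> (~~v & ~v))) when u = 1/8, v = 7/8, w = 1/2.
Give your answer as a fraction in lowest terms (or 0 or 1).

7/8

~w = ~1/2 = 1/2
u -> ~w = 1/8 -> 1/2 = 1
w | v = 1/2 | 7/8 = 7/8
(u -> ~w) -> (w | v) = 1 -> 7/8 = 7/8
u & u = 1/8 & 1/8 = 1/8
~(u & u) = ~1/8 = 7/8
u | w = 1/8 | 1/2 = 1/2
(u | w) & v = 1/2 & 7/8 = 1/2
~(u & u) | ((u | w) & v) = 7/8 | 1/2 = 7/8
((u -> ~w) -> (w | v)) & (~(u & u) | ((u | w) & v)) = 7/8 & 7/8 = 7/8
u & u = 1/8 & 1/8 = 1/8
v | w = 7/8 | 1/2 = 7/8
(u & u) -> (v | w) = 1/8 -> 7/8 = 1
~((u & u) -> (v | w)) = ~1 = 0
v | u = 7/8 | 1/8 = 7/8
w -> (v | u) = 1/2 -> 7/8 = 1
w -> w = 1/2 -> 1/2 = 1
(w -> (v | u)) & (w -> w) = 1 & 1 = 1
~v = ~7/8 = 1/8
~~v = ~1/8 = 7/8
~v = ~7/8 = 1/8
~~v & ~v = 7/8 & 1/8 = 1/8
((w -> (v | u)) & (w -> w)) -> (~~v & ~v) = 1 -> 1/8 = 1/8
~((u & u) -> (v | w)) -> (((w -> (v | u)) & (w -> w)) -> (~~v & ~v)) = 0 -> 1/8 = 1
(((u -> ~w) -> (w | v)) & (~(u & u) | ((u | w) & v))) & (~((u & u) -> (v | w)) -> (((w -> (v | u)) & (w -> w)) -> (~~v & ~v))) = 7/8 & 1 = 7/8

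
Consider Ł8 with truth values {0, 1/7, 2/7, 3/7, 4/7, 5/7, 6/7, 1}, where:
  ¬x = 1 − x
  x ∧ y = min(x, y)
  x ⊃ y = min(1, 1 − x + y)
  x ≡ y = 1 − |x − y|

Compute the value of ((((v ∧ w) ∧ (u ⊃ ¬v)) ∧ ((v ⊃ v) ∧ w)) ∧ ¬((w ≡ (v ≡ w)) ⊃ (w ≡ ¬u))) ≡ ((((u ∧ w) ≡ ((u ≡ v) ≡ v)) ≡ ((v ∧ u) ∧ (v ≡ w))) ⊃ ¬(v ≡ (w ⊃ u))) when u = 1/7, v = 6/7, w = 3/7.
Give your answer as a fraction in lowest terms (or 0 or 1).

4/7

v ∧ w = 6/7 ∧ 3/7 = 3/7
¬v = ¬6/7 = 1/7
u ⊃ ¬v = 1/7 ⊃ 1/7 = 1
(v ∧ w) ∧ (u ⊃ ¬v) = 3/7 ∧ 1 = 3/7
v ⊃ v = 6/7 ⊃ 6/7 = 1
(v ⊃ v) ∧ w = 1 ∧ 3/7 = 3/7
((v ∧ w) ∧ (u ⊃ ¬v)) ∧ ((v ⊃ v) ∧ w) = 3/7 ∧ 3/7 = 3/7
v ≡ w = 6/7 ≡ 3/7 = 4/7
w ≡ (v ≡ w) = 3/7 ≡ 4/7 = 6/7
¬u = ¬1/7 = 6/7
w ≡ ¬u = 3/7 ≡ 6/7 = 4/7
(w ≡ (v ≡ w)) ⊃ (w ≡ ¬u) = 6/7 ⊃ 4/7 = 5/7
¬((w ≡ (v ≡ w)) ⊃ (w ≡ ¬u)) = ¬5/7 = 2/7
(((v ∧ w) ∧ (u ⊃ ¬v)) ∧ ((v ⊃ v) ∧ w)) ∧ ¬((w ≡ (v ≡ w)) ⊃ (w ≡ ¬u)) = 3/7 ∧ 2/7 = 2/7
u ∧ w = 1/7 ∧ 3/7 = 1/7
u ≡ v = 1/7 ≡ 6/7 = 2/7
(u ≡ v) ≡ v = 2/7 ≡ 6/7 = 3/7
(u ∧ w) ≡ ((u ≡ v) ≡ v) = 1/7 ≡ 3/7 = 5/7
v ∧ u = 6/7 ∧ 1/7 = 1/7
v ≡ w = 6/7 ≡ 3/7 = 4/7
(v ∧ u) ∧ (v ≡ w) = 1/7 ∧ 4/7 = 1/7
((u ∧ w) ≡ ((u ≡ v) ≡ v)) ≡ ((v ∧ u) ∧ (v ≡ w)) = 5/7 ≡ 1/7 = 3/7
w ⊃ u = 3/7 ⊃ 1/7 = 5/7
v ≡ (w ⊃ u) = 6/7 ≡ 5/7 = 6/7
¬(v ≡ (w ⊃ u)) = ¬6/7 = 1/7
(((u ∧ w) ≡ ((u ≡ v) ≡ v)) ≡ ((v ∧ u) ∧ (v ≡ w))) ⊃ ¬(v ≡ (w ⊃ u)) = 3/7 ⊃ 1/7 = 5/7
((((v ∧ w) ∧ (u ⊃ ¬v)) ∧ ((v ⊃ v) ∧ w)) ∧ ¬((w ≡ (v ≡ w)) ⊃ (w ≡ ¬u))) ≡ ((((u ∧ w) ≡ ((u ≡ v) ≡ v)) ≡ ((v ∧ u) ∧ (v ≡ w))) ⊃ ¬(v ≡ (w ⊃ u))) = 2/7 ≡ 5/7 = 4/7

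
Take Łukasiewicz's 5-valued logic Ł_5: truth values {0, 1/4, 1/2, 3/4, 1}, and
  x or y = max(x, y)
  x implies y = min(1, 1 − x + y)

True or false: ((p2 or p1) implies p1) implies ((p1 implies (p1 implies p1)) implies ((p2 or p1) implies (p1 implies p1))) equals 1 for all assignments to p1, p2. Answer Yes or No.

At p1 = 1/2, p2 = 0, for instance:
p2 or p1 = 0 or 1/2 = 1/2
(p2 or p1) implies p1 = 1/2 implies 1/2 = 1
p1 implies p1 = 1/2 implies 1/2 = 1
p1 implies (p1 implies p1) = 1/2 implies 1 = 1
(p2 or p1) implies (p1 implies p1) = 1/2 implies 1 = 1
(p1 implies (p1 implies p1)) implies ((p2 or p1) implies (p1 implies p1)) = 1 implies 1 = 1
((p2 or p1) implies p1) implies ((p1 implies (p1 implies p1)) implies ((p2 or p1) implies (p1 implies p1))) = 1 implies 1 = 1
and checking the remaining 24 assignments likewise gives ≥ 1 in every case.

Yes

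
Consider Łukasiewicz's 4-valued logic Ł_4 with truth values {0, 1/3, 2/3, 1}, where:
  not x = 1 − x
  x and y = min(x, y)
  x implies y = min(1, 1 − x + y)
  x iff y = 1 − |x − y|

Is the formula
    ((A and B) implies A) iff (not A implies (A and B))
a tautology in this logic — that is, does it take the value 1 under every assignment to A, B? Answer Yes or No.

No

Counterexample: take A = 0, B = 0.
A and B = 0 and 0 = 0
(A and B) implies A = 0 implies 0 = 1
not A = not 0 = 1
A and B = 0 and 0 = 0
not A implies (A and B) = 1 implies 0 = 0
((A and B) implies A) iff (not A implies (A and B)) = 1 iff 0 = 0
This gives 0 ≠ 1.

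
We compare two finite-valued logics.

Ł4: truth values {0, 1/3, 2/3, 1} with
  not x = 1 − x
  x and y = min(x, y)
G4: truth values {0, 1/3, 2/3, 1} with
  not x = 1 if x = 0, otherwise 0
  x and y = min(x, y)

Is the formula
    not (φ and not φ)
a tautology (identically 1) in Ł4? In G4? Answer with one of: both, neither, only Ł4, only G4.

only G4

In Ł4: at φ = 1/3 the value is 2/3 — not a tautology.
In G4: every assignment gives 1 — tautology.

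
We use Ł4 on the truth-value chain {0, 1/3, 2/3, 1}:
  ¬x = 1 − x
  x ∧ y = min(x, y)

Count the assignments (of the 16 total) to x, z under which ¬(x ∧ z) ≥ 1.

7

x = 0, z = 0 ↦ 1  ≥
x = 0, z = 1/3 ↦ 1  ≥
x = 0, z = 2/3 ↦ 1  ≥
x = 0, z = 1 ↦ 1  ≥
x = 1/3, z = 0 ↦ 1  ≥
x = 1/3, z = 1/3 ↦ 2/3  <
x = 1/3, z = 2/3 ↦ 2/3  <
x = 1/3, z = 1 ↦ 2/3  <
x = 2/3, z = 0 ↦ 1  ≥
x = 2/3, z = 1/3 ↦ 2/3  <
x = 2/3, z = 2/3 ↦ 1/3  <
x = 2/3, z = 1 ↦ 1/3  <
x = 1, z = 0 ↦ 1  ≥
x = 1, z = 1/3 ↦ 2/3  <
x = 1, z = 2/3 ↦ 1/3  <
x = 1, z = 1 ↦ 0  <
So 7 of the 16 assignments meet the threshold.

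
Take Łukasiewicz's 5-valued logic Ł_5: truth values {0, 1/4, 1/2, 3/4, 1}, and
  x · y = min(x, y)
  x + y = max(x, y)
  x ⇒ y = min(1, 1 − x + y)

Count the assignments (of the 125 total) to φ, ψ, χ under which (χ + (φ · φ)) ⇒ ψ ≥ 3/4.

79

value 1: 55 assignments (counts)
value 3/4: 24 assignments (counts)
value 1/2: 21 assignments
value 1/4: 16 assignments
value 0: 9 assignments
So 79 of the 125 assignments meet the threshold.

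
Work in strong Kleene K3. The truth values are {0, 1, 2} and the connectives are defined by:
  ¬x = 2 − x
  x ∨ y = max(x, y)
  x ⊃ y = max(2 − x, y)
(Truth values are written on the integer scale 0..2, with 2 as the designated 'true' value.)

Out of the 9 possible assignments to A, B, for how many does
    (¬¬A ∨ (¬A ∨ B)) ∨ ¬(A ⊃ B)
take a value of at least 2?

7

A = 0, B = 0 ↦ 2  ≥
A = 0, B = 1 ↦ 2  ≥
A = 0, B = 2 ↦ 2  ≥
A = 1, B = 0 ↦ 1  <
A = 1, B = 1 ↦ 1  <
A = 1, B = 2 ↦ 2  ≥
A = 2, B = 0 ↦ 2  ≥
A = 2, B = 1 ↦ 2  ≥
A = 2, B = 2 ↦ 2  ≥
So 7 of the 9 assignments meet the threshold.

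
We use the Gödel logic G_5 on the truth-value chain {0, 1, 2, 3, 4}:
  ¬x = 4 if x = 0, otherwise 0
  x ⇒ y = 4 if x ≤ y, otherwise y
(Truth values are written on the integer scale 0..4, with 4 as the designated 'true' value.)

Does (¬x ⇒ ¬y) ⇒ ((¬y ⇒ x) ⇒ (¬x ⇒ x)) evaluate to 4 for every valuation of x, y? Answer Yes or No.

At x = 0, y = 1, for instance:
¬x = ¬0 = 4
¬y = ¬1 = 0
¬x ⇒ ¬y = 4 ⇒ 0 = 0
¬y ⇒ x = 0 ⇒ 0 = 4
¬x ⇒ x = 4 ⇒ 0 = 0
(¬y ⇒ x) ⇒ (¬x ⇒ x) = 4 ⇒ 0 = 0
(¬x ⇒ ¬y) ⇒ ((¬y ⇒ x) ⇒ (¬x ⇒ x)) = 0 ⇒ 0 = 4
and checking the remaining 24 assignments likewise gives ≥ 4 in every case.

Yes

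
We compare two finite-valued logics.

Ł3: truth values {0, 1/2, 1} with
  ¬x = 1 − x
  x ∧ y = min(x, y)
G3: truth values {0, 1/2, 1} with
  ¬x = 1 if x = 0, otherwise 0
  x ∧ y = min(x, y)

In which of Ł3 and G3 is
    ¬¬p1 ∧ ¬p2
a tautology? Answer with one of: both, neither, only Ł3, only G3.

neither

In Ł3: at p1 = 0, p2 = 0 the value is 0 — not a tautology.
In G3: at p1 = 0, p2 = 0 the value is 0 — not a tautology.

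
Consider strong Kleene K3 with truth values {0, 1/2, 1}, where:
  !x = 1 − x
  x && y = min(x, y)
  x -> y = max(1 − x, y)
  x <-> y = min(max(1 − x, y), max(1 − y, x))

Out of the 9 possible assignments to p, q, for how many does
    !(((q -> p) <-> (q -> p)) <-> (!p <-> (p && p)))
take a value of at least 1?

5

p = 0, q = 0 ↦ 1  ≥
p = 0, q = 1/2 ↦ 1/2  <
p = 0, q = 1 ↦ 1  ≥
p = 1/2, q = 0 ↦ 1/2  <
p = 1/2, q = 1/2 ↦ 1/2  <
p = 1/2, q = 1 ↦ 1/2  <
p = 1, q = 0 ↦ 1  ≥
p = 1, q = 1/2 ↦ 1  ≥
p = 1, q = 1 ↦ 1  ≥
So 5 of the 9 assignments meet the threshold.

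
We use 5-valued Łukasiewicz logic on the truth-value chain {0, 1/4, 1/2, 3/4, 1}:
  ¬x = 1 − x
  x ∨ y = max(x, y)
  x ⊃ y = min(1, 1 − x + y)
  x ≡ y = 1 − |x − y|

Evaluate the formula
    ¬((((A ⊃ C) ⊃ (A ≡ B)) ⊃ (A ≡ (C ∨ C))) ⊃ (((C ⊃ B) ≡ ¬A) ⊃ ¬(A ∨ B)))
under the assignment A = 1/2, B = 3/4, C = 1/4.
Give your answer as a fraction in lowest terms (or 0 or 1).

A ⊃ C = 1/2 ⊃ 1/4 = 3/4
A ≡ B = 1/2 ≡ 3/4 = 3/4
(A ⊃ C) ⊃ (A ≡ B) = 3/4 ⊃ 3/4 = 1
C ∨ C = 1/4 ∨ 1/4 = 1/4
A ≡ (C ∨ C) = 1/2 ≡ 1/4 = 3/4
((A ⊃ C) ⊃ (A ≡ B)) ⊃ (A ≡ (C ∨ C)) = 1 ⊃ 3/4 = 3/4
C ⊃ B = 1/4 ⊃ 3/4 = 1
¬A = ¬1/2 = 1/2
(C ⊃ B) ≡ ¬A = 1 ≡ 1/2 = 1/2
A ∨ B = 1/2 ∨ 3/4 = 3/4
¬(A ∨ B) = ¬3/4 = 1/4
((C ⊃ B) ≡ ¬A) ⊃ ¬(A ∨ B) = 1/2 ⊃ 1/4 = 3/4
(((A ⊃ C) ⊃ (A ≡ B)) ⊃ (A ≡ (C ∨ C))) ⊃ (((C ⊃ B) ≡ ¬A) ⊃ ¬(A ∨ B)) = 3/4 ⊃ 3/4 = 1
¬((((A ⊃ C) ⊃ (A ≡ B)) ⊃ (A ≡ (C ∨ C))) ⊃ (((C ⊃ B) ≡ ¬A) ⊃ ¬(A ∨ B))) = ¬1 = 0

0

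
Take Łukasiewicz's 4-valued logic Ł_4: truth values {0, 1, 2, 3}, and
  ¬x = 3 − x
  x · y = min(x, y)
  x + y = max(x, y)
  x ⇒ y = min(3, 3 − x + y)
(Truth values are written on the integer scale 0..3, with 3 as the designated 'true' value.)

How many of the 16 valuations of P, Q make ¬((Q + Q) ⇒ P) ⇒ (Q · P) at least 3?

12

P = 0, Q = 0 ↦ 3  ≥
P = 0, Q = 1 ↦ 2  <
P = 0, Q = 2 ↦ 1  <
P = 0, Q = 3 ↦ 0  <
P = 1, Q = 0 ↦ 3  ≥
P = 1, Q = 1 ↦ 3  ≥
P = 1, Q = 2 ↦ 3  ≥
P = 1, Q = 3 ↦ 2  <
P = 2, Q = 0 ↦ 3  ≥
P = 2, Q = 1 ↦ 3  ≥
P = 2, Q = 2 ↦ 3  ≥
P = 2, Q = 3 ↦ 3  ≥
P = 3, Q = 0 ↦ 3  ≥
P = 3, Q = 1 ↦ 3  ≥
P = 3, Q = 2 ↦ 3  ≥
P = 3, Q = 3 ↦ 3  ≥
So 12 of the 16 assignments meet the threshold.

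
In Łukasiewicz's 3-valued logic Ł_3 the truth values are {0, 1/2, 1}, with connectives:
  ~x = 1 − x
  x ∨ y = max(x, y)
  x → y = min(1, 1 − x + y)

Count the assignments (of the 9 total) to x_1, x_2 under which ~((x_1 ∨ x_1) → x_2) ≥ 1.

x_1 = 0, x_2 = 0 ↦ 0  <
x_1 = 0, x_2 = 1/2 ↦ 0  <
x_1 = 0, x_2 = 1 ↦ 0  <
x_1 = 1/2, x_2 = 0 ↦ 1/2  <
x_1 = 1/2, x_2 = 1/2 ↦ 0  <
x_1 = 1/2, x_2 = 1 ↦ 0  <
x_1 = 1, x_2 = 0 ↦ 1  ≥
x_1 = 1, x_2 = 1/2 ↦ 1/2  <
x_1 = 1, x_2 = 1 ↦ 0  <
So 1 of the 9 assignments meets the threshold.

1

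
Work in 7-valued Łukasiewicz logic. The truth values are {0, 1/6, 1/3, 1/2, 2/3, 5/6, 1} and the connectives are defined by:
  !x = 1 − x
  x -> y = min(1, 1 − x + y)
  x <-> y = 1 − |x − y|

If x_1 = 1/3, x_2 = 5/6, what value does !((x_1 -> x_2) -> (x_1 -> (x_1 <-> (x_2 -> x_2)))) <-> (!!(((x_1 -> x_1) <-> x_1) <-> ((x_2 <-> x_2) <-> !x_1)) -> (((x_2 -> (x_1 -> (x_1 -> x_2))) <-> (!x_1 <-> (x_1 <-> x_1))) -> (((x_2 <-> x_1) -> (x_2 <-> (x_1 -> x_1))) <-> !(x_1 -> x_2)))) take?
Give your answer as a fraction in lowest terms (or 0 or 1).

1/3

x_1 -> x_2 = 1/3 -> 5/6 = 1
x_2 -> x_2 = 5/6 -> 5/6 = 1
x_1 <-> (x_2 -> x_2) = 1/3 <-> 1 = 1/3
x_1 -> (x_1 <-> (x_2 -> x_2)) = 1/3 -> 1/3 = 1
(x_1 -> x_2) -> (x_1 -> (x_1 <-> (x_2 -> x_2))) = 1 -> 1 = 1
!((x_1 -> x_2) -> (x_1 -> (x_1 <-> (x_2 -> x_2)))) = !1 = 0
x_1 -> x_1 = 1/3 -> 1/3 = 1
(x_1 -> x_1) <-> x_1 = 1 <-> 1/3 = 1/3
x_2 <-> x_2 = 5/6 <-> 5/6 = 1
!x_1 = !1/3 = 2/3
(x_2 <-> x_2) <-> !x_1 = 1 <-> 2/3 = 2/3
((x_1 -> x_1) <-> x_1) <-> ((x_2 <-> x_2) <-> !x_1) = 1/3 <-> 2/3 = 2/3
!(((x_1 -> x_1) <-> x_1) <-> ((x_2 <-> x_2) <-> !x_1)) = !2/3 = 1/3
!!(((x_1 -> x_1) <-> x_1) <-> ((x_2 <-> x_2) <-> !x_1)) = !1/3 = 2/3
x_1 -> x_2 = 1/3 -> 5/6 = 1
x_1 -> (x_1 -> x_2) = 1/3 -> 1 = 1
x_2 -> (x_1 -> (x_1 -> x_2)) = 5/6 -> 1 = 1
!x_1 = !1/3 = 2/3
x_1 <-> x_1 = 1/3 <-> 1/3 = 1
!x_1 <-> (x_1 <-> x_1) = 2/3 <-> 1 = 2/3
(x_2 -> (x_1 -> (x_1 -> x_2))) <-> (!x_1 <-> (x_1 <-> x_1)) = 1 <-> 2/3 = 2/3
x_2 <-> x_1 = 5/6 <-> 1/3 = 1/2
x_1 -> x_1 = 1/3 -> 1/3 = 1
x_2 <-> (x_1 -> x_1) = 5/6 <-> 1 = 5/6
(x_2 <-> x_1) -> (x_2 <-> (x_1 -> x_1)) = 1/2 -> 5/6 = 1
x_1 -> x_2 = 1/3 -> 5/6 = 1
!(x_1 -> x_2) = !1 = 0
((x_2 <-> x_1) -> (x_2 <-> (x_1 -> x_1))) <-> !(x_1 -> x_2) = 1 <-> 0 = 0
((x_2 -> (x_1 -> (x_1 -> x_2))) <-> (!x_1 <-> (x_1 <-> x_1))) -> (((x_2 <-> x_1) -> (x_2 <-> (x_1 -> x_1))) <-> !(x_1 -> x_2)) = 2/3 -> 0 = 1/3
!!(((x_1 -> x_1) <-> x_1) <-> ((x_2 <-> x_2) <-> !x_1)) -> (((x_2 -> (x_1 -> (x_1 -> x_2))) <-> (!x_1 <-> (x_1 <-> x_1))) -> (((x_2 <-> x_1) -> (x_2 <-> (x_1 -> x_1))) <-> !(x_1 -> x_2))) = 2/3 -> 1/3 = 2/3
!((x_1 -> x_2) -> (x_1 -> (x_1 <-> (x_2 -> x_2)))) <-> (!!(((x_1 -> x_1) <-> x_1) <-> ((x_2 <-> x_2) <-> !x_1)) -> (((x_2 -> (x_1 -> (x_1 -> x_2))) <-> (!x_1 <-> (x_1 <-> x_1))) -> (((x_2 <-> x_1) -> (x_2 <-> (x_1 -> x_1))) <-> !(x_1 -> x_2)))) = 0 <-> 2/3 = 1/3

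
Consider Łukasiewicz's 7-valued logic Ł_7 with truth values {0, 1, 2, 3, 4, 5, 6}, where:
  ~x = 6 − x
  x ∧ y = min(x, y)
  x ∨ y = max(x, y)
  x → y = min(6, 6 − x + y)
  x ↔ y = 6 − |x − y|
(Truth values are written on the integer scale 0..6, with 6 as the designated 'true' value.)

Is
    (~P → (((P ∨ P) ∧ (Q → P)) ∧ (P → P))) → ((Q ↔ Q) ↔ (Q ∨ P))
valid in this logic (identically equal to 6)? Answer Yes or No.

No

Counterexample: take P = 1, Q = 0.
~P = ~1 = 5
P ∨ P = 1 ∨ 1 = 1
Q → P = 0 → 1 = 6
(P ∨ P) ∧ (Q → P) = 1 ∧ 6 = 1
P → P = 1 → 1 = 6
((P ∨ P) ∧ (Q → P)) ∧ (P → P) = 1 ∧ 6 = 1
~P → (((P ∨ P) ∧ (Q → P)) ∧ (P → P)) = 5 → 1 = 2
Q ↔ Q = 0 ↔ 0 = 6
Q ∨ P = 0 ∨ 1 = 1
(Q ↔ Q) ↔ (Q ∨ P) = 6 ↔ 1 = 1
(~P → (((P ∨ P) ∧ (Q → P)) ∧ (P → P))) → ((Q ↔ Q) ↔ (Q ∨ P)) = 2 → 1 = 5
This gives 5 ≠ 6.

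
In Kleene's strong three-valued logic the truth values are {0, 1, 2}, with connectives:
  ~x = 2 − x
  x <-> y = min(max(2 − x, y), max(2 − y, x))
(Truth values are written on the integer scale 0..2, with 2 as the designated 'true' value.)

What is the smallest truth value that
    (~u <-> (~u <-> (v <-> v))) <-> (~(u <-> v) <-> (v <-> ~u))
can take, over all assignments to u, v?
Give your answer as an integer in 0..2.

Take u = 0, v = 1:
~u = ~0 = 2
~u = ~0 = 2
v <-> v = 1 <-> 1 = 1
~u <-> (v <-> v) = 2 <-> 1 = 1
~u <-> (~u <-> (v <-> v)) = 2 <-> 1 = 1
u <-> v = 0 <-> 1 = 1
~(u <-> v) = ~1 = 1
~u = ~0 = 2
v <-> ~u = 1 <-> 2 = 1
~(u <-> v) <-> (v <-> ~u) = 1 <-> 1 = 1
(~u <-> (~u <-> (v <-> v))) <-> (~(u <-> v) <-> (v <-> ~u)) = 1 <-> 1 = 1
No assignment yields a value below 1, so this is the minimum.

1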